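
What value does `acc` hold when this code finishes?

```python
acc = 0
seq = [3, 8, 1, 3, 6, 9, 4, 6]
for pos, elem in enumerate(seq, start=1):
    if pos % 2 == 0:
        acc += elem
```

Let's trace through this code step by step.

Initialize: acc = 0
Initialize: seq = [3, 8, 1, 3, 6, 9, 4, 6]
Entering loop: for pos, elem in enumerate(seq, start=1):

After execution: acc = 26
26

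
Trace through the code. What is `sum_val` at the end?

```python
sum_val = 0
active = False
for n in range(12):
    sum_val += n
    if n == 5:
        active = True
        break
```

Let's trace through this code step by step.

Initialize: sum_val = 0
Initialize: active = False
Entering loop: for n in range(12):

After execution: sum_val = 15
15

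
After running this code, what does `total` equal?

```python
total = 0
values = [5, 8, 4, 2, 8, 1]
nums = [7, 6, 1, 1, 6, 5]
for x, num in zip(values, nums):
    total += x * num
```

Let's trace through this code step by step.

Initialize: total = 0
Initialize: values = [5, 8, 4, 2, 8, 1]
Initialize: nums = [7, 6, 1, 1, 6, 5]
Entering loop: for x, num in zip(values, nums):

After execution: total = 142
142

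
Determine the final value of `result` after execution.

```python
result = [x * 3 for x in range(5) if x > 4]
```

Let's trace through this code step by step.

Initialize: result = [x * 3 for x in range(5) if x > 4]

After execution: result = []
[]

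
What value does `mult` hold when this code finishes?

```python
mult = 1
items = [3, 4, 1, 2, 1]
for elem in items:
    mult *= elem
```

Let's trace through this code step by step.

Initialize: mult = 1
Initialize: items = [3, 4, 1, 2, 1]
Entering loop: for elem in items:

After execution: mult = 24
24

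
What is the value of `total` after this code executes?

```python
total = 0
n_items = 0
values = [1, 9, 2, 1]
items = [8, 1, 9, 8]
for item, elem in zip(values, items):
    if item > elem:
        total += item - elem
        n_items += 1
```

Let's trace through this code step by step.

Initialize: total = 0
Initialize: n_items = 0
Initialize: values = [1, 9, 2, 1]
Initialize: items = [8, 1, 9, 8]
Entering loop: for item, elem in zip(values, items):

After execution: total = 8
8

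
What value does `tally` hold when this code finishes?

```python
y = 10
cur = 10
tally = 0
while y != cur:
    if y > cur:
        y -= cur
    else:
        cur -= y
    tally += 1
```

Let's trace through this code step by step.

Initialize: y = 10
Initialize: cur = 10
Initialize: tally = 0
Entering loop: while y != cur:

After execution: tally = 0
0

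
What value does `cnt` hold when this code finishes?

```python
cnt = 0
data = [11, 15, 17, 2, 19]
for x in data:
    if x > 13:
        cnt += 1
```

Let's trace through this code step by step.

Initialize: cnt = 0
Initialize: data = [11, 15, 17, 2, 19]
Entering loop: for x in data:

After execution: cnt = 3
3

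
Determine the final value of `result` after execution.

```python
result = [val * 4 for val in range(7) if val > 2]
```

Let's trace through this code step by step.

Initialize: result = [val * 4 for val in range(7) if val > 2]

After execution: result = [12, 16, 20, 24]
[12, 16, 20, 24]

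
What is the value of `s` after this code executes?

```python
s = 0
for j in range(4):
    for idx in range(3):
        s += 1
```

Let's trace through this code step by step.

Initialize: s = 0
Entering loop: for j in range(4):

After execution: s = 12
12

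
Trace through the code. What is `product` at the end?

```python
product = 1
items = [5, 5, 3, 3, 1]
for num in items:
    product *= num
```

Let's trace through this code step by step.

Initialize: product = 1
Initialize: items = [5, 5, 3, 3, 1]
Entering loop: for num in items:

After execution: product = 225
225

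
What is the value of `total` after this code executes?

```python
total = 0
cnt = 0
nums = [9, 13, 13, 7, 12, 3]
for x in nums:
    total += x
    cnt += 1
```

Let's trace through this code step by step.

Initialize: total = 0
Initialize: cnt = 0
Initialize: nums = [9, 13, 13, 7, 12, 3]
Entering loop: for x in nums:

After execution: total = 57
57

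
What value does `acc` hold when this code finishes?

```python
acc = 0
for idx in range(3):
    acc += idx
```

Let's trace through this code step by step.

Initialize: acc = 0
Entering loop: for idx in range(3):

After execution: acc = 3
3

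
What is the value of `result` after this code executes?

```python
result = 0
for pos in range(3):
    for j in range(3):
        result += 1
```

Let's trace through this code step by step.

Initialize: result = 0
Entering loop: for pos in range(3):

After execution: result = 9
9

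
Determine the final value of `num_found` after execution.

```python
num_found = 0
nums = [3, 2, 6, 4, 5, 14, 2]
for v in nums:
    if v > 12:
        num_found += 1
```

Let's trace through this code step by step.

Initialize: num_found = 0
Initialize: nums = [3, 2, 6, 4, 5, 14, 2]
Entering loop: for v in nums:

After execution: num_found = 1
1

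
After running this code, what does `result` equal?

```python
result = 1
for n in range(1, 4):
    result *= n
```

Let's trace through this code step by step.

Initialize: result = 1
Entering loop: for n in range(1, 4):

After execution: result = 6
6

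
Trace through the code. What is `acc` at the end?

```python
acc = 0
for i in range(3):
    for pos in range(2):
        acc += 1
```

Let's trace through this code step by step.

Initialize: acc = 0
Entering loop: for i in range(3):

After execution: acc = 6
6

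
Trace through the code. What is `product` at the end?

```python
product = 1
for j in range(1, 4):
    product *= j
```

Let's trace through this code step by step.

Initialize: product = 1
Entering loop: for j in range(1, 4):

After execution: product = 6
6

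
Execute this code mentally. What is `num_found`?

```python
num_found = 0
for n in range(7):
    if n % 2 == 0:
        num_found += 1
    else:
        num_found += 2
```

Let's trace through this code step by step.

Initialize: num_found = 0
Entering loop: for n in range(7):

After execution: num_found = 10
10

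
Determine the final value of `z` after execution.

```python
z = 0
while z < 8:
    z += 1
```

Let's trace through this code step by step.

Initialize: z = 0
Entering loop: while z < 8:

After execution: z = 8
8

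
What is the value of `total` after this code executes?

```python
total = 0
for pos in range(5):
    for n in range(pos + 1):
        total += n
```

Let's trace through this code step by step.

Initialize: total = 0
Entering loop: for pos in range(5):

After execution: total = 20
20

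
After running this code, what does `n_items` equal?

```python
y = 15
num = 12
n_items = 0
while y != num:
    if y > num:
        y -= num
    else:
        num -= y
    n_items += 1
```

Let's trace through this code step by step.

Initialize: y = 15
Initialize: num = 12
Initialize: n_items = 0
Entering loop: while y != num:

After execution: n_items = 4
4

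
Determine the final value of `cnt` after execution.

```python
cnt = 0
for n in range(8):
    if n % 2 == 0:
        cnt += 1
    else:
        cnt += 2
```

Let's trace through this code step by step.

Initialize: cnt = 0
Entering loop: for n in range(8):

After execution: cnt = 12
12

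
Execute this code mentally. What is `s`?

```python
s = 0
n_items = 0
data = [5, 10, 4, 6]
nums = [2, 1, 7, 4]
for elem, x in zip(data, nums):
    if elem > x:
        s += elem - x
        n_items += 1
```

Let's trace through this code step by step.

Initialize: s = 0
Initialize: n_items = 0
Initialize: data = [5, 10, 4, 6]
Initialize: nums = [2, 1, 7, 4]
Entering loop: for elem, x in zip(data, nums):

After execution: s = 14
14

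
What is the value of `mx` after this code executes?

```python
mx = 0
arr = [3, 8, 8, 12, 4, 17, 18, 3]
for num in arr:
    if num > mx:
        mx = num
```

Let's trace through this code step by step.

Initialize: mx = 0
Initialize: arr = [3, 8, 8, 12, 4, 17, 18, 3]
Entering loop: for num in arr:

After execution: mx = 18
18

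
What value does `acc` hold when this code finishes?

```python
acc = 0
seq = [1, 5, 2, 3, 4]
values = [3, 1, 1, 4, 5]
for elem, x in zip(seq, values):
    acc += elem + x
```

Let's trace through this code step by step.

Initialize: acc = 0
Initialize: seq = [1, 5, 2, 3, 4]
Initialize: values = [3, 1, 1, 4, 5]
Entering loop: for elem, x in zip(seq, values):

After execution: acc = 29
29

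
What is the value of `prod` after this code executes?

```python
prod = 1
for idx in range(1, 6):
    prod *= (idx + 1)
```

Let's trace through this code step by step.

Initialize: prod = 1
Entering loop: for idx in range(1, 6):

After execution: prod = 720
720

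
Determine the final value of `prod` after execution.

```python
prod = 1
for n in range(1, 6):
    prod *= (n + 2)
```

Let's trace through this code step by step.

Initialize: prod = 1
Entering loop: for n in range(1, 6):

After execution: prod = 2520
2520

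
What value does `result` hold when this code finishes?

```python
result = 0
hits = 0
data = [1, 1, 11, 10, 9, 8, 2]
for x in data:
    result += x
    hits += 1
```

Let's trace through this code step by step.

Initialize: result = 0
Initialize: hits = 0
Initialize: data = [1, 1, 11, 10, 9, 8, 2]
Entering loop: for x in data:

After execution: result = 42
42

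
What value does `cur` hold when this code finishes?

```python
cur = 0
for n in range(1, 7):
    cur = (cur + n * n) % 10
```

Let's trace through this code step by step.

Initialize: cur = 0
Entering loop: for n in range(1, 7):

After execution: cur = 1
1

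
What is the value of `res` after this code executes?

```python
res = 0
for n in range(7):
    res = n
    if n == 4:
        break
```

Let's trace through this code step by step.

Initialize: res = 0
Entering loop: for n in range(7):

After execution: res = 4
4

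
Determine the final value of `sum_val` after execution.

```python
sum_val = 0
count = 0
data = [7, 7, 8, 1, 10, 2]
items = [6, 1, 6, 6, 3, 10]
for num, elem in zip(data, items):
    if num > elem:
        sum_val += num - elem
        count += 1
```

Let's trace through this code step by step.

Initialize: sum_val = 0
Initialize: count = 0
Initialize: data = [7, 7, 8, 1, 10, 2]
Initialize: items = [6, 1, 6, 6, 3, 10]
Entering loop: for num, elem in zip(data, items):

After execution: sum_val = 16
16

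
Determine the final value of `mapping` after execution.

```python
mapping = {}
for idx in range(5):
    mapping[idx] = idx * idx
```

Let's trace through this code step by step.

Initialize: mapping = {}
Entering loop: for idx in range(5):

After execution: mapping = {0: 0, 1: 1, 2: 4, 3: 9, 4: 16}
{0: 0, 1: 1, 2: 4, 3: 9, 4: 16}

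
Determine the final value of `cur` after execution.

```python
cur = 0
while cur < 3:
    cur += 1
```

Let's trace through this code step by step.

Initialize: cur = 0
Entering loop: while cur < 3:

After execution: cur = 3
3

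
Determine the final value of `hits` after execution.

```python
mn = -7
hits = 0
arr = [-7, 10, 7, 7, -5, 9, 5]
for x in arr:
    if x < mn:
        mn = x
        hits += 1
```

Let's trace through this code step by step.

Initialize: mn = -7
Initialize: hits = 0
Initialize: arr = [-7, 10, 7, 7, -5, 9, 5]
Entering loop: for x in arr:

After execution: hits = 0
0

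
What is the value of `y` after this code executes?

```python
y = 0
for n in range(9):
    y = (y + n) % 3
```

Let's trace through this code step by step.

Initialize: y = 0
Entering loop: for n in range(9):

After execution: y = 0
0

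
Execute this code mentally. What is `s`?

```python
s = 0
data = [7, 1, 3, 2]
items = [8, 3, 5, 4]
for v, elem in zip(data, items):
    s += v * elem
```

Let's trace through this code step by step.

Initialize: s = 0
Initialize: data = [7, 1, 3, 2]
Initialize: items = [8, 3, 5, 4]
Entering loop: for v, elem in zip(data, items):

After execution: s = 82
82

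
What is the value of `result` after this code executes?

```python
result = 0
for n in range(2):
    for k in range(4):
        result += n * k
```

Let's trace through this code step by step.

Initialize: result = 0
Entering loop: for n in range(2):

After execution: result = 6
6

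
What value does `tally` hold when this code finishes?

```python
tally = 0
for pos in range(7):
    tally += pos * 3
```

Let's trace through this code step by step.

Initialize: tally = 0
Entering loop: for pos in range(7):

After execution: tally = 63
63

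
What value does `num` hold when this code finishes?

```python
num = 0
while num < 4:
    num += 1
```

Let's trace through this code step by step.

Initialize: num = 0
Entering loop: while num < 4:

After execution: num = 4
4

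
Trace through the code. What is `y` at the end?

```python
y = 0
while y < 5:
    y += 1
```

Let's trace through this code step by step.

Initialize: y = 0
Entering loop: while y < 5:

After execution: y = 5
5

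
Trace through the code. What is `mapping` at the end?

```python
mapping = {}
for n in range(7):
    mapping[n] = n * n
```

Let's trace through this code step by step.

Initialize: mapping = {}
Entering loop: for n in range(7):

After execution: mapping = {0: 0, 1: 1, 2: 4, 3: 9, 4: 16, 5: 25, 6: 36}
{0: 0, 1: 1, 2: 4, 3: 9, 4: 16, 5: 25, 6: 36}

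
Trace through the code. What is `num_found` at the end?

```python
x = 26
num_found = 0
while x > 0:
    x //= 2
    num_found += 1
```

Let's trace through this code step by step.

Initialize: x = 26
Initialize: num_found = 0
Entering loop: while x > 0:

After execution: num_found = 5
5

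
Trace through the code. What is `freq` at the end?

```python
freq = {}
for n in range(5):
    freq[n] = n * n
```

Let's trace through this code step by step.

Initialize: freq = {}
Entering loop: for n in range(5):

After execution: freq = {0: 0, 1: 1, 2: 4, 3: 9, 4: 16}
{0: 0, 1: 1, 2: 4, 3: 9, 4: 16}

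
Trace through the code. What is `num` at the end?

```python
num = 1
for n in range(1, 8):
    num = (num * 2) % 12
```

Let's trace through this code step by step.

Initialize: num = 1
Entering loop: for n in range(1, 8):

After execution: num = 8
8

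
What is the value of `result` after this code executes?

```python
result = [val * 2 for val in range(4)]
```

Let's trace through this code step by step.

Initialize: result = [val * 2 for val in range(4)]

After execution: result = [0, 2, 4, 6]
[0, 2, 4, 6]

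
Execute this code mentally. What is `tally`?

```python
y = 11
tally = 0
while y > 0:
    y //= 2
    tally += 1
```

Let's trace through this code step by step.

Initialize: y = 11
Initialize: tally = 0
Entering loop: while y > 0:

After execution: tally = 4
4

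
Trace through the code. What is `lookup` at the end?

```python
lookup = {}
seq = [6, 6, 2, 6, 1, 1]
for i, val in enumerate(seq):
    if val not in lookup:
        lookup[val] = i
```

Let's trace through this code step by step.

Initialize: lookup = {}
Initialize: seq = [6, 6, 2, 6, 1, 1]
Entering loop: for i, val in enumerate(seq):

After execution: lookup = {6: 0, 2: 2, 1: 4}
{6: 0, 2: 2, 1: 4}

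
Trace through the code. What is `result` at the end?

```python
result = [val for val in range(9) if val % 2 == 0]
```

Let's trace through this code step by step.

Initialize: result = [val for val in range(9) if val % 2 == 0]

After execution: result = [0, 2, 4, 6, 8]
[0, 2, 4, 6, 8]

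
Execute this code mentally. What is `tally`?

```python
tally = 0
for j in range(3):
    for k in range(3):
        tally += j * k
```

Let's trace through this code step by step.

Initialize: tally = 0
Entering loop: for j in range(3):

After execution: tally = 9
9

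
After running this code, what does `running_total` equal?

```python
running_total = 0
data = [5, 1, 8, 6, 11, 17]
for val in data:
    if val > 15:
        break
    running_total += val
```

Let's trace through this code step by step.

Initialize: running_total = 0
Initialize: data = [5, 1, 8, 6, 11, 17]
Entering loop: for val in data:

After execution: running_total = 31
31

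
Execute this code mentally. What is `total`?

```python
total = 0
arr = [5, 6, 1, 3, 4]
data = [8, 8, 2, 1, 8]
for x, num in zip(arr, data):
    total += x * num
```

Let's trace through this code step by step.

Initialize: total = 0
Initialize: arr = [5, 6, 1, 3, 4]
Initialize: data = [8, 8, 2, 1, 8]
Entering loop: for x, num in zip(arr, data):

After execution: total = 125
125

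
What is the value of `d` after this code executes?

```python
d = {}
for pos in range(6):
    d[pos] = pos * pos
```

Let's trace through this code step by step.

Initialize: d = {}
Entering loop: for pos in range(6):

After execution: d = {0: 0, 1: 1, 2: 4, 3: 9, 4: 16, 5: 25}
{0: 0, 1: 1, 2: 4, 3: 9, 4: 16, 5: 25}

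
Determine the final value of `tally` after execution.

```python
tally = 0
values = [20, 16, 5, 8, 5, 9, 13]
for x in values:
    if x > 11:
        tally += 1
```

Let's trace through this code step by step.

Initialize: tally = 0
Initialize: values = [20, 16, 5, 8, 5, 9, 13]
Entering loop: for x in values:

After execution: tally = 3
3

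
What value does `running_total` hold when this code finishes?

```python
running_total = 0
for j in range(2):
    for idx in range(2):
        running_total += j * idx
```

Let's trace through this code step by step.

Initialize: running_total = 0
Entering loop: for j in range(2):

After execution: running_total = 1
1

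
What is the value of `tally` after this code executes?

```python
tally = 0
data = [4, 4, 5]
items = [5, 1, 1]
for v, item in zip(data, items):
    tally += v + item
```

Let's trace through this code step by step.

Initialize: tally = 0
Initialize: data = [4, 4, 5]
Initialize: items = [5, 1, 1]
Entering loop: for v, item in zip(data, items):

After execution: tally = 20
20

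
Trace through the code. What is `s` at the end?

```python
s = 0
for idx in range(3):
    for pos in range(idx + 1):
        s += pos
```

Let's trace through this code step by step.

Initialize: s = 0
Entering loop: for idx in range(3):

After execution: s = 4
4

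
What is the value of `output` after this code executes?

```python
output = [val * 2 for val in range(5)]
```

Let's trace through this code step by step.

Initialize: output = [val * 2 for val in range(5)]

After execution: output = [0, 2, 4, 6, 8]
[0, 2, 4, 6, 8]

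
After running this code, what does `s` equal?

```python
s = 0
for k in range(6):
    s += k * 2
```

Let's trace through this code step by step.

Initialize: s = 0
Entering loop: for k in range(6):

After execution: s = 30
30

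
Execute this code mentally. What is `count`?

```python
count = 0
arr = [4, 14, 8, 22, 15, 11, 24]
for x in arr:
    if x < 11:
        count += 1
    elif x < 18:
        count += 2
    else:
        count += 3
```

Let's trace through this code step by step.

Initialize: count = 0
Initialize: arr = [4, 14, 8, 22, 15, 11, 24]
Entering loop: for x in arr:

After execution: count = 14
14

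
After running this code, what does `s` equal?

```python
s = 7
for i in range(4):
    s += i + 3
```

Let's trace through this code step by step.

Initialize: s = 7
Entering loop: for i in range(4):

After execution: s = 25
25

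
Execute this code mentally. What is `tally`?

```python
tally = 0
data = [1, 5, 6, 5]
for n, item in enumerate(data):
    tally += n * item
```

Let's trace through this code step by step.

Initialize: tally = 0
Initialize: data = [1, 5, 6, 5]
Entering loop: for n, item in enumerate(data):

After execution: tally = 32
32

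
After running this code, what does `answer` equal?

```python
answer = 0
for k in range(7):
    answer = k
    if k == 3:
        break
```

Let's trace through this code step by step.

Initialize: answer = 0
Entering loop: for k in range(7):

After execution: answer = 3
3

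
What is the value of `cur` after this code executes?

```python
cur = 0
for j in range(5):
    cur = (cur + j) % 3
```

Let's trace through this code step by step.

Initialize: cur = 0
Entering loop: for j in range(5):

After execution: cur = 1
1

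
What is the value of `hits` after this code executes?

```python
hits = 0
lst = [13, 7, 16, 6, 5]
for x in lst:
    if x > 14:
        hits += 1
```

Let's trace through this code step by step.

Initialize: hits = 0
Initialize: lst = [13, 7, 16, 6, 5]
Entering loop: for x in lst:

After execution: hits = 1
1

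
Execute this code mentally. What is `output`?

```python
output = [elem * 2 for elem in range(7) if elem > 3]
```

Let's trace through this code step by step.

Initialize: output = [elem * 2 for elem in range(7) if elem > 3]

After execution: output = [8, 10, 12]
[8, 10, 12]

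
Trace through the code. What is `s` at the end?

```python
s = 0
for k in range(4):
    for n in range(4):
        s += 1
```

Let's trace through this code step by step.

Initialize: s = 0
Entering loop: for k in range(4):

After execution: s = 16
16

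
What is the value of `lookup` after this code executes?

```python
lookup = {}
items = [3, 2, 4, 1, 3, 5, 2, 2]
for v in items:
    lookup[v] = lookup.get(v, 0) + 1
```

Let's trace through this code step by step.

Initialize: lookup = {}
Initialize: items = [3, 2, 4, 1, 3, 5, 2, 2]
Entering loop: for v in items:

After execution: lookup = {3: 2, 2: 3, 4: 1, 1: 1, 5: 1}
{3: 2, 2: 3, 4: 1, 1: 1, 5: 1}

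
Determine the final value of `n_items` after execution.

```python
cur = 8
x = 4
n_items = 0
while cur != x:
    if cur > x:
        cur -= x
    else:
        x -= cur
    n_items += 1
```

Let's trace through this code step by step.

Initialize: cur = 8
Initialize: x = 4
Initialize: n_items = 0
Entering loop: while cur != x:

After execution: n_items = 1
1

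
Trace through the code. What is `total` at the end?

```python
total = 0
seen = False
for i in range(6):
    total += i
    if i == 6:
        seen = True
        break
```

Let's trace through this code step by step.

Initialize: total = 0
Initialize: seen = False
Entering loop: for i in range(6):

After execution: total = 15
15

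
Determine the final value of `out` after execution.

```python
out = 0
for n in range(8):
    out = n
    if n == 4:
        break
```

Let's trace through this code step by step.

Initialize: out = 0
Entering loop: for n in range(8):

After execution: out = 4
4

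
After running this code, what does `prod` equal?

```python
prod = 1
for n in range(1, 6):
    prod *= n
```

Let's trace through this code step by step.

Initialize: prod = 1
Entering loop: for n in range(1, 6):

After execution: prod = 120
120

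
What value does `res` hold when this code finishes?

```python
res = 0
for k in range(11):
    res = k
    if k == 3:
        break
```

Let's trace through this code step by step.

Initialize: res = 0
Entering loop: for k in range(11):

After execution: res = 3
3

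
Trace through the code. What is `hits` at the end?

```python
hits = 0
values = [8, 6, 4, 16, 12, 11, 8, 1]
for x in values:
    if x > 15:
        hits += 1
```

Let's trace through this code step by step.

Initialize: hits = 0
Initialize: values = [8, 6, 4, 16, 12, 11, 8, 1]
Entering loop: for x in values:

After execution: hits = 1
1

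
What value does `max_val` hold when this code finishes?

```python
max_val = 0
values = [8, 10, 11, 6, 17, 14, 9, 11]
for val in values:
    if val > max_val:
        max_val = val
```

Let's trace through this code step by step.

Initialize: max_val = 0
Initialize: values = [8, 10, 11, 6, 17, 14, 9, 11]
Entering loop: for val in values:

After execution: max_val = 17
17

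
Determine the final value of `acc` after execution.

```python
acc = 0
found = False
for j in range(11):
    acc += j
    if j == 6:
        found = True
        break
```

Let's trace through this code step by step.

Initialize: acc = 0
Initialize: found = False
Entering loop: for j in range(11):

After execution: acc = 21
21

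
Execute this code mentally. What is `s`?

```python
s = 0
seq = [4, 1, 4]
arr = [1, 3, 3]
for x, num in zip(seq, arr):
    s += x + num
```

Let's trace through this code step by step.

Initialize: s = 0
Initialize: seq = [4, 1, 4]
Initialize: arr = [1, 3, 3]
Entering loop: for x, num in zip(seq, arr):

After execution: s = 16
16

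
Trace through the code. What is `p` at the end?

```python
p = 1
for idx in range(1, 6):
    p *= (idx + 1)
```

Let's trace through this code step by step.

Initialize: p = 1
Entering loop: for idx in range(1, 6):

After execution: p = 720
720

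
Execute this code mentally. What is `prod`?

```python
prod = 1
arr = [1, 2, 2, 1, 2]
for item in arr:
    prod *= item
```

Let's trace through this code step by step.

Initialize: prod = 1
Initialize: arr = [1, 2, 2, 1, 2]
Entering loop: for item in arr:

After execution: prod = 8
8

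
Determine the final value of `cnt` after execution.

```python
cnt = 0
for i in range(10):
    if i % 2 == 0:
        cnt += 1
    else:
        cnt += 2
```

Let's trace through this code step by step.

Initialize: cnt = 0
Entering loop: for i in range(10):

After execution: cnt = 15
15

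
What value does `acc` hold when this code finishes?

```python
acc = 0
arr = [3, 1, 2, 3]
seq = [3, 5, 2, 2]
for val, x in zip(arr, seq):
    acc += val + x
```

Let's trace through this code step by step.

Initialize: acc = 0
Initialize: arr = [3, 1, 2, 3]
Initialize: seq = [3, 5, 2, 2]
Entering loop: for val, x in zip(arr, seq):

After execution: acc = 21
21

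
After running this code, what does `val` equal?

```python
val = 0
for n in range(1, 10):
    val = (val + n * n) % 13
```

Let's trace through this code step by step.

Initialize: val = 0
Entering loop: for n in range(1, 10):

After execution: val = 12
12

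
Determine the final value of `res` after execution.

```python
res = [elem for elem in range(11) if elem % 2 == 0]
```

Let's trace through this code step by step.

Initialize: res = [elem for elem in range(11) if elem % 2 == 0]

After execution: res = [0, 2, 4, 6, 8, 10]
[0, 2, 4, 6, 8, 10]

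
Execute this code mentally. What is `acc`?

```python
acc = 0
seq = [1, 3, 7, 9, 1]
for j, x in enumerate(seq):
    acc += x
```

Let's trace through this code step by step.

Initialize: acc = 0
Initialize: seq = [1, 3, 7, 9, 1]
Entering loop: for j, x in enumerate(seq):

After execution: acc = 21
21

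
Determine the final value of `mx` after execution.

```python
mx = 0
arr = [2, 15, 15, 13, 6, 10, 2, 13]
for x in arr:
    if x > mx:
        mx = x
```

Let's trace through this code step by step.

Initialize: mx = 0
Initialize: arr = [2, 15, 15, 13, 6, 10, 2, 13]
Entering loop: for x in arr:

After execution: mx = 15
15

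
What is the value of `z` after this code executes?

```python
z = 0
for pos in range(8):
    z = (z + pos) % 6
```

Let's trace through this code step by step.

Initialize: z = 0
Entering loop: for pos in range(8):

After execution: z = 4
4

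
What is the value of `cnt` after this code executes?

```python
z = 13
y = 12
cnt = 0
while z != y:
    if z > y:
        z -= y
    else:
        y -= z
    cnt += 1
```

Let's trace through this code step by step.

Initialize: z = 13
Initialize: y = 12
Initialize: cnt = 0
Entering loop: while z != y:

After execution: cnt = 12
12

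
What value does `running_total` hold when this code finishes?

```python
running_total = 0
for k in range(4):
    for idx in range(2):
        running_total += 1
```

Let's trace through this code step by step.

Initialize: running_total = 0
Entering loop: for k in range(4):

After execution: running_total = 8
8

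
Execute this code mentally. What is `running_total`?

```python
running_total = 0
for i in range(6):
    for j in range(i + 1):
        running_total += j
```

Let's trace through this code step by step.

Initialize: running_total = 0
Entering loop: for i in range(6):

After execution: running_total = 35
35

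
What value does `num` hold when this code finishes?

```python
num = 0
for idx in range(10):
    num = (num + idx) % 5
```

Let's trace through this code step by step.

Initialize: num = 0
Entering loop: for idx in range(10):

After execution: num = 0
0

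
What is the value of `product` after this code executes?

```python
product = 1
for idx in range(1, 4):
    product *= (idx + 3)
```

Let's trace through this code step by step.

Initialize: product = 1
Entering loop: for idx in range(1, 4):

After execution: product = 120
120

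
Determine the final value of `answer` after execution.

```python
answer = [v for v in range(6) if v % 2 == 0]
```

Let's trace through this code step by step.

Initialize: answer = [v for v in range(6) if v % 2 == 0]

After execution: answer = [0, 2, 4]
[0, 2, 4]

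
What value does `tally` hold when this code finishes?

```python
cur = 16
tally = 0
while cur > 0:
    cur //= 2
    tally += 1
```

Let's trace through this code step by step.

Initialize: cur = 16
Initialize: tally = 0
Entering loop: while cur > 0:

After execution: tally = 5
5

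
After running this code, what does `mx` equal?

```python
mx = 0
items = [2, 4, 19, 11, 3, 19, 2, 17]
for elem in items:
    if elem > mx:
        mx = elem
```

Let's trace through this code step by step.

Initialize: mx = 0
Initialize: items = [2, 4, 19, 11, 3, 19, 2, 17]
Entering loop: for elem in items:

After execution: mx = 19
19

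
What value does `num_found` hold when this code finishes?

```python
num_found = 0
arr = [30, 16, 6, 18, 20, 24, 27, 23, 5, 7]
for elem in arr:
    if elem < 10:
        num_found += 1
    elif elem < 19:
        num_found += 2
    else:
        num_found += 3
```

Let's trace through this code step by step.

Initialize: num_found = 0
Initialize: arr = [30, 16, 6, 18, 20, 24, 27, 23, 5, 7]
Entering loop: for elem in arr:

After execution: num_found = 22
22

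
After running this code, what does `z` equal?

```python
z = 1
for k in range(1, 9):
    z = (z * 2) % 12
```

Let's trace through this code step by step.

Initialize: z = 1
Entering loop: for k in range(1, 9):

After execution: z = 4
4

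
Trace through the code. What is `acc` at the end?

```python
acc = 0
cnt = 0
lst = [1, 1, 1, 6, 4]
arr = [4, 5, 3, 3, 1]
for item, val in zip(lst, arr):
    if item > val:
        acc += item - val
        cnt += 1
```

Let's trace through this code step by step.

Initialize: acc = 0
Initialize: cnt = 0
Initialize: lst = [1, 1, 1, 6, 4]
Initialize: arr = [4, 5, 3, 3, 1]
Entering loop: for item, val in zip(lst, arr):

After execution: acc = 6
6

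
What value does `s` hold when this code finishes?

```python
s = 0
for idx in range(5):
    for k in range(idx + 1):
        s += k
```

Let's trace through this code step by step.

Initialize: s = 0
Entering loop: for idx in range(5):

After execution: s = 20
20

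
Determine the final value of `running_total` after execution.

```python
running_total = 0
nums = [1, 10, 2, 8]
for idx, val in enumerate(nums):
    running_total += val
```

Let's trace through this code step by step.

Initialize: running_total = 0
Initialize: nums = [1, 10, 2, 8]
Entering loop: for idx, val in enumerate(nums):

After execution: running_total = 21
21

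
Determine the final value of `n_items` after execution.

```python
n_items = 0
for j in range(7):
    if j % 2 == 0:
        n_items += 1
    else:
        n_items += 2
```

Let's trace through this code step by step.

Initialize: n_items = 0
Entering loop: for j in range(7):

After execution: n_items = 10
10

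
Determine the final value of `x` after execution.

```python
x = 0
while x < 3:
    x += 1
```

Let's trace through this code step by step.

Initialize: x = 0
Entering loop: while x < 3:

After execution: x = 3
3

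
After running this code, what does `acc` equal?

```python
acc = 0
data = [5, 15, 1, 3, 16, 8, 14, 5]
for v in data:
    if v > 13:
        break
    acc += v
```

Let's trace through this code step by step.

Initialize: acc = 0
Initialize: data = [5, 15, 1, 3, 16, 8, 14, 5]
Entering loop: for v in data:

After execution: acc = 5
5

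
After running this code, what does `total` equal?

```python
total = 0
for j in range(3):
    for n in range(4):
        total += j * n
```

Let's trace through this code step by step.

Initialize: total = 0
Entering loop: for j in range(3):

After execution: total = 18
18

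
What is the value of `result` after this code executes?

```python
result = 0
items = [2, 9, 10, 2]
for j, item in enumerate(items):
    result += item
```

Let's trace through this code step by step.

Initialize: result = 0
Initialize: items = [2, 9, 10, 2]
Entering loop: for j, item in enumerate(items):

After execution: result = 23
23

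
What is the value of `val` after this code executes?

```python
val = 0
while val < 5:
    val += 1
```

Let's trace through this code step by step.

Initialize: val = 0
Entering loop: while val < 5:

After execution: val = 5
5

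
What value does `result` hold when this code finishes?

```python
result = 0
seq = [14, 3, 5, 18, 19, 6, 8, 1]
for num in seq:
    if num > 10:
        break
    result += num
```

Let's trace through this code step by step.

Initialize: result = 0
Initialize: seq = [14, 3, 5, 18, 19, 6, 8, 1]
Entering loop: for num in seq:

After execution: result = 0
0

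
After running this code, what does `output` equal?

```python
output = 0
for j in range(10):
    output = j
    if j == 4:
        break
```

Let's trace through this code step by step.

Initialize: output = 0
Entering loop: for j in range(10):

After execution: output = 4
4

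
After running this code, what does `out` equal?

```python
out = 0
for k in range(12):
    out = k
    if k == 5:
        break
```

Let's trace through this code step by step.

Initialize: out = 0
Entering loop: for k in range(12):

After execution: out = 5
5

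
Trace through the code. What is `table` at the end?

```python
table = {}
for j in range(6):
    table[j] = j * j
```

Let's trace through this code step by step.

Initialize: table = {}
Entering loop: for j in range(6):

After execution: table = {0: 0, 1: 1, 2: 4, 3: 9, 4: 16, 5: 25}
{0: 0, 1: 1, 2: 4, 3: 9, 4: 16, 5: 25}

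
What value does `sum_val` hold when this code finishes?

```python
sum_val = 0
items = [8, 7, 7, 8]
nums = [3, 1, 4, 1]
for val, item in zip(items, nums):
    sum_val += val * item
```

Let's trace through this code step by step.

Initialize: sum_val = 0
Initialize: items = [8, 7, 7, 8]
Initialize: nums = [3, 1, 4, 1]
Entering loop: for val, item in zip(items, nums):

After execution: sum_val = 67
67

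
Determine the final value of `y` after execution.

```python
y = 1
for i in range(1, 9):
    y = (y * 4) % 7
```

Let's trace through this code step by step.

Initialize: y = 1
Entering loop: for i in range(1, 9):

After execution: y = 2
2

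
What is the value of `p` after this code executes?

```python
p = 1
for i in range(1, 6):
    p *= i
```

Let's trace through this code step by step.

Initialize: p = 1
Entering loop: for i in range(1, 6):

After execution: p = 120
120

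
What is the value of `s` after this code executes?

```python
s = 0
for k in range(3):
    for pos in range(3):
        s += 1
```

Let's trace through this code step by step.

Initialize: s = 0
Entering loop: for k in range(3):

After execution: s = 9
9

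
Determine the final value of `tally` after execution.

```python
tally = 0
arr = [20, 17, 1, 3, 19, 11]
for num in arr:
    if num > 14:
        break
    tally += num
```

Let's trace through this code step by step.

Initialize: tally = 0
Initialize: arr = [20, 17, 1, 3, 19, 11]
Entering loop: for num in arr:

After execution: tally = 0
0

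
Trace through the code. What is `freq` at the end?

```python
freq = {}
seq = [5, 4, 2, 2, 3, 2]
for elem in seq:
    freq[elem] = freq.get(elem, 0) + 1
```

Let's trace through this code step by step.

Initialize: freq = {}
Initialize: seq = [5, 4, 2, 2, 3, 2]
Entering loop: for elem in seq:

After execution: freq = {5: 1, 4: 1, 2: 3, 3: 1}
{5: 1, 4: 1, 2: 3, 3: 1}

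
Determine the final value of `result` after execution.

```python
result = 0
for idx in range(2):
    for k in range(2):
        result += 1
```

Let's trace through this code step by step.

Initialize: result = 0
Entering loop: for idx in range(2):

After execution: result = 4
4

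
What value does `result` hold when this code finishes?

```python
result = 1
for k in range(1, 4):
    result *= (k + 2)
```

Let's trace through this code step by step.

Initialize: result = 1
Entering loop: for k in range(1, 4):

After execution: result = 60
60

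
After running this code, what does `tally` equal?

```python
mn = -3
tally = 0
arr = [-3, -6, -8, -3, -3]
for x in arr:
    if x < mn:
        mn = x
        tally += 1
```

Let's trace through this code step by step.

Initialize: mn = -3
Initialize: tally = 0
Initialize: arr = [-3, -6, -8, -3, -3]
Entering loop: for x in arr:

After execution: tally = 2
2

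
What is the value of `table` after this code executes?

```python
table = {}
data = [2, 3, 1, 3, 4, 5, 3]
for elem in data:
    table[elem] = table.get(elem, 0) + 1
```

Let's trace through this code step by step.

Initialize: table = {}
Initialize: data = [2, 3, 1, 3, 4, 5, 3]
Entering loop: for elem in data:

After execution: table = {2: 1, 3: 3, 1: 1, 4: 1, 5: 1}
{2: 1, 3: 3, 1: 1, 4: 1, 5: 1}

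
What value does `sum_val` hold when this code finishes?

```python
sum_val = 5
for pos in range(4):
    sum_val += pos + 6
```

Let's trace through this code step by step.

Initialize: sum_val = 5
Entering loop: for pos in range(4):

After execution: sum_val = 35
35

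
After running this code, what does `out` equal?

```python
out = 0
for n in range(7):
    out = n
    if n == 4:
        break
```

Let's trace through this code step by step.

Initialize: out = 0
Entering loop: for n in range(7):

After execution: out = 4
4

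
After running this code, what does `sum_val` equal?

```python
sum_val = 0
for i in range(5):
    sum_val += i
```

Let's trace through this code step by step.

Initialize: sum_val = 0
Entering loop: for i in range(5):

After execution: sum_val = 10
10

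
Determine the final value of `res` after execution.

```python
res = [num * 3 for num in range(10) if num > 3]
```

Let's trace through this code step by step.

Initialize: res = [num * 3 for num in range(10) if num > 3]

After execution: res = [12, 15, 18, 21, 24, 27]
[12, 15, 18, 21, 24, 27]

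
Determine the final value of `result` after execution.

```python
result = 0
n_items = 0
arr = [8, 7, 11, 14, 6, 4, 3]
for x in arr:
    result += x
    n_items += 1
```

Let's trace through this code step by step.

Initialize: result = 0
Initialize: n_items = 0
Initialize: arr = [8, 7, 11, 14, 6, 4, 3]
Entering loop: for x in arr:

After execution: result = 53
53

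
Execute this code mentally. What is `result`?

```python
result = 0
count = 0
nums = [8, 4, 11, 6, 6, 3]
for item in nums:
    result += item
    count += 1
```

Let's trace through this code step by step.

Initialize: result = 0
Initialize: count = 0
Initialize: nums = [8, 4, 11, 6, 6, 3]
Entering loop: for item in nums:

After execution: result = 38
38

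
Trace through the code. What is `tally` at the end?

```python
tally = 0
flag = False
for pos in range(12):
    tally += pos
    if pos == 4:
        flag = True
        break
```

Let's trace through this code step by step.

Initialize: tally = 0
Initialize: flag = False
Entering loop: for pos in range(12):

After execution: tally = 10
10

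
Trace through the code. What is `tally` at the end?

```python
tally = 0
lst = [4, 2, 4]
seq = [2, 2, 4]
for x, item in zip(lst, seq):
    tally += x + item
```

Let's trace through this code step by step.

Initialize: tally = 0
Initialize: lst = [4, 2, 4]
Initialize: seq = [2, 2, 4]
Entering loop: for x, item in zip(lst, seq):

After execution: tally = 18
18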